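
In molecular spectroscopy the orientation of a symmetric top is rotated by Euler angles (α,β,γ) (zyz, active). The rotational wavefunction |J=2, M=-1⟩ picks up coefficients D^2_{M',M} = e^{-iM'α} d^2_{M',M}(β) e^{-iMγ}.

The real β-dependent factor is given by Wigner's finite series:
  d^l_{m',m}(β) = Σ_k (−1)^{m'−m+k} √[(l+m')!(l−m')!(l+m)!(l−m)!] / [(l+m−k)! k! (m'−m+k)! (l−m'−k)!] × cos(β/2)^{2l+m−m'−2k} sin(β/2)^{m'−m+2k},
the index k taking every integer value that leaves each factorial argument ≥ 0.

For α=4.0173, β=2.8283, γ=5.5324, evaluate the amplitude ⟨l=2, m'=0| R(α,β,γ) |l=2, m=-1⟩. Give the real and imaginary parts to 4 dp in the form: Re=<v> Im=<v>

First d^2_{0,-1}(β=2.8283), then the phase factors e^{-i(0)α} and e^{-i(-1)γ}:
Half-angle: c=0.156006, s=0.987756. N=√(2·2·1·6)=4.898979
k∈{0,1} keeps every argument non-negative
  k=0: (−1)^1·4.8990/(2)·0.1560^3·0.9878^1 = -0.009187
  k=1: (−1)^2·4.8990/(2)·0.1560^1·0.9878^3 = +0.368271
d^2_{0,-1}(2.8283) = -0.009187 +0.368271 = +0.359084
Phases: e^{-i·(0)·4.0173}=+1.000000+0.000000i, e^{-i·(-1)·5.5324}=+0.731153-0.682213i ⇒ D=+0.262546-0.244972i

Re=0.2625 Im=-0.2450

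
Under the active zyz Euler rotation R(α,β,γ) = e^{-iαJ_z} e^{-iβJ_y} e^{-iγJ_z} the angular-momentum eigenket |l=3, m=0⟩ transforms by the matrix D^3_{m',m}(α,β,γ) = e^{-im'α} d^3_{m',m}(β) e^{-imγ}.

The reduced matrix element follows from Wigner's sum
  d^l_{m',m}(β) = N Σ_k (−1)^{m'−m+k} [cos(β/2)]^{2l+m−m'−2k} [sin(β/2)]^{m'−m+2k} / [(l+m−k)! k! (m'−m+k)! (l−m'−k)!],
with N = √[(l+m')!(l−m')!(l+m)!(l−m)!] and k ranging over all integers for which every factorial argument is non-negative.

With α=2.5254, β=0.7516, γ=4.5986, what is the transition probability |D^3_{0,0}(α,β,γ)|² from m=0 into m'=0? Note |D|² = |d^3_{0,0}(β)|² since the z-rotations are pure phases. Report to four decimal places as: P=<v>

P=0.0146

D^3_{0,0}(2.5254,0.7516,4.5986) = e^{-i·0·2.5254}·d^3_{0,0}(0.7516)·e^{-i·0·4.5986}. Compute d first:
With c≡cos(β/2)=0.930214 and s≡sin(β/2)=0.367017, N=[6·6·6·6]^{1/2}=36.000000
The bounds max(0,m−m')=0 and min(l+m,l−m')=3 give 4 terms
  k=0: (−1)^0·36.0000/(36)·0.9302^6·0.3670^0 = +0.647885
  k=1: (−1)^1·36.0000/(4)·0.9302^4·0.3670^2 = -0.907709
  k=2: (−1)^2·36.0000/(4)·0.9302^2·0.3670^4 = +0.141303
  k=3: (−1)^3·36.0000/(36)·0.9302^0·0.3670^6 = -0.002444
d^3_{0,0}(0.7516) = +0.647885 -0.907709 +0.141303 -0.002444 = -0.120964
|D^3_{0,0}|² = |d^3_{0,0}(β)|² = (-0.120964)² = 0.014632 (the z-rotation phases have unit modulus)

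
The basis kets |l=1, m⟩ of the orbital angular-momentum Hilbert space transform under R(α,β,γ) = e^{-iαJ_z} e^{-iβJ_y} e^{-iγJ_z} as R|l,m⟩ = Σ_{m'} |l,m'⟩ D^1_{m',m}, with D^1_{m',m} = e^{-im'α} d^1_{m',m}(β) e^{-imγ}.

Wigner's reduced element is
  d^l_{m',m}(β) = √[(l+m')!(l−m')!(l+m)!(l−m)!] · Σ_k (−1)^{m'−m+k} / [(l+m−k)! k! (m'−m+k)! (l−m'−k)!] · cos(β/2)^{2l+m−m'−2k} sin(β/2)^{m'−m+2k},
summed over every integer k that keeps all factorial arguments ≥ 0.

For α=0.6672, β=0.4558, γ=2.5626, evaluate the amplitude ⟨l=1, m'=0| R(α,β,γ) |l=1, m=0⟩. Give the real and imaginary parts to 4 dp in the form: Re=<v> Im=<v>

Split into d^1_{0,0}(β=0.4558) × two z-phases.
c=cos(0.4558/2)=0.974143, s=sin(0.4558/2)=0.225932; N=√[1·1·1·1]=1.000000
The bounds max(0,m−m')=0 and min(l+m,l−m')=1 give 2 terms
  k=0: (−1)^0·1.0000/(1)·0.9741^2·0.2259^0 = +0.948955
  k=1: (−1)^1·1.0000/(1)·0.9741^0·0.2259^2 = -0.051045
d^1_{0,0}(0.4558) = +0.948955 -0.051045 = +0.897909
Phases: e^{-i·(0)·0.6672}=+1.000000+0.000000i, e^{-i·(0)·2.5626}=+1.000000+0.000000i ⇒ D=+0.897909+0.000000i

Re=0.8979 Im=0.0000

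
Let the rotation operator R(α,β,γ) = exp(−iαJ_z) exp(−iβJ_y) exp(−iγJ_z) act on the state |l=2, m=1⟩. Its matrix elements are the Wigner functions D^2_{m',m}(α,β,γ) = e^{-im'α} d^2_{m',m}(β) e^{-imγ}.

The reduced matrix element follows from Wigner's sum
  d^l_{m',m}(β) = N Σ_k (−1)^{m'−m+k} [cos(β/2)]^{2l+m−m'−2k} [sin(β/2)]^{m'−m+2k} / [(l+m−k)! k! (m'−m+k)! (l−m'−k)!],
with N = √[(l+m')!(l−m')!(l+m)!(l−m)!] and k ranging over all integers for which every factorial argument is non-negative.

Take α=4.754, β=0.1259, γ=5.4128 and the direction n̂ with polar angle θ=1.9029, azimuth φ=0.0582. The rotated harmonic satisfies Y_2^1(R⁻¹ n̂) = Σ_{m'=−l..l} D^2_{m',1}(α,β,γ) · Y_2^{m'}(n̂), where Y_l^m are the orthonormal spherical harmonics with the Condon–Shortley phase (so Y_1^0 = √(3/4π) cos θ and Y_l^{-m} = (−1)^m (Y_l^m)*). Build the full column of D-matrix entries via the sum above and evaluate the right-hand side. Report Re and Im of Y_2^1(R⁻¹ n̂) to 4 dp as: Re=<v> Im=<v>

Re=-0.1776 Im=0.1580

Need the full column D^2_{m',1} for m'=−2..2 at α=4.754, β=0.1259, γ=5.4128.
cos(β/2)=0.998019, sin(β/2)=0.062908
d^2_{-2,1}: single k=3 term ⇒ +0.000497;  D = -0.000288-0.000405i
d^2_{-1,1}: k∈[2..3] ⇒ +0.011825 -0.000016 = +0.011810;  D = +0.009338-0.007230i
d^2_{0,1}: k∈[1..2] ⇒ +0.153180 -0.000609 = +0.152571;  D = +0.098337+0.116652i
d^2_{1,1}: k∈[0..1] ⇒ +0.992101 -0.011825 = +0.980275;  D = -0.722564+0.662450i
d^2_{2,1}: single k=0 term ⇒ -0.125071;  D = +0.088282+0.088594i
Y_2^{m'}(θ=1.9029,φ=0.0582) and Σ D·Y over m':
  (-0.0003-0.0004i)·(+0.3429-0.0401i)  (+0.0093-0.0072i)·(-0.2377+0.0139i)  (+0.0983+0.1167i)·(-0.2148+0.0000i)  (-0.7226+0.6625i)·(+0.2377+0.0139i)  (+0.0883+0.0886i)·(+0.3429+0.0401i)
Y_2^1(R⁻¹ n̂) = -0.177577+0.158041i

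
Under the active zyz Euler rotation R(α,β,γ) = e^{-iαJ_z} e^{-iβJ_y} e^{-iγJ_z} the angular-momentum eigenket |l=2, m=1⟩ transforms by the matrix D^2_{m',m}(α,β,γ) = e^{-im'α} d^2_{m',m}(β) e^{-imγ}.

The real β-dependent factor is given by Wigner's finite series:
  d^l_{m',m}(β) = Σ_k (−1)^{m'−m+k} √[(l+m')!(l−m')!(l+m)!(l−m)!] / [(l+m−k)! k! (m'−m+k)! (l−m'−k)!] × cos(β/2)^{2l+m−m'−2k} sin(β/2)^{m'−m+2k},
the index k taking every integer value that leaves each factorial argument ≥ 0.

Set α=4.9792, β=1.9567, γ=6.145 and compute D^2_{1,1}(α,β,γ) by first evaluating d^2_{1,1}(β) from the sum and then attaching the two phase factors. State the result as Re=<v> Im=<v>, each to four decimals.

Re=-0.0701 Im=-0.5420

First d^2_{1,1}(β=1.9567), then the phase factors e^{-i(1)α} and e^{-i(1)γ}:
With c≡cos(β/2)=0.558392 and s≡sin(β/2)=0.829577, N=[6·1·6·1]^{1/2}=6.000000
k: max(0,(1)−(1))=0 … min(2+(1),2−(1))=1
  k=0: (−1)^0·6.0000/(6)·0.5584^4·0.8296^0 = +0.097220
  k=1: (−1)^1·6.0000/(2)·0.5584^2·0.8296^2 = -0.643744
d^2_{1,1}(1.9567) = +0.097220 -0.643744 = -0.546524
Attach z-rotation phases: D = e^{-i(1)(4.9792)}·(-0.546524)·e^{-i(1)(6.145)} = -0.070103-0.542009i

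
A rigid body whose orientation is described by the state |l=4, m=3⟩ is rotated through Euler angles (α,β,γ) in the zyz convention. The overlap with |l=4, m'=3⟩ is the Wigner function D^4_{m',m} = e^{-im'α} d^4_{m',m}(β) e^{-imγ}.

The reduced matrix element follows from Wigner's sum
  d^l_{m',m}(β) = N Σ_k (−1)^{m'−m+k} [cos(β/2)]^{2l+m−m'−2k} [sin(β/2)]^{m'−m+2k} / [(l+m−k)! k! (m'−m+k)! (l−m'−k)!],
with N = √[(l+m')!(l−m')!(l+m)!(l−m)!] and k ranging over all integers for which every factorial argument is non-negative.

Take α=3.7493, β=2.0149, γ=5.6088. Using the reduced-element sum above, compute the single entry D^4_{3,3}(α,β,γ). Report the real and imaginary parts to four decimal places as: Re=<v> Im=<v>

D^4_{3,3}(3.7493,2.0149,5.6088) = e^{-i·3·3.7493}·d^4_{3,3}(2.0149)·e^{-i·3·5.6088}. Compute d first:
Half-angle: c=0.534018, s=0.845473. N=√(5040·1·5040·1)=5040.000000
The bounds max(0,m−m')=0 and min(l+m,l−m')=1 give 2 terms
  k=0: (−1)^0·5040.0000/(5040)·0.5340^8·0.8455^0 = +0.006614
  k=1: (−1)^1·5040.0000/(720)·0.5340^6·0.8455^2 = -0.116047
d^4_{3,3}(2.0149) = +0.006614 -0.116047 = -0.109433
Phases: e^{-i·(3)·3.7493}=+0.249657+0.968334i, e^{-i·(3)·5.6088}=-0.437089+0.899418i ⇒ D=+0.107251+0.021745i

Re=0.1073 Im=0.0217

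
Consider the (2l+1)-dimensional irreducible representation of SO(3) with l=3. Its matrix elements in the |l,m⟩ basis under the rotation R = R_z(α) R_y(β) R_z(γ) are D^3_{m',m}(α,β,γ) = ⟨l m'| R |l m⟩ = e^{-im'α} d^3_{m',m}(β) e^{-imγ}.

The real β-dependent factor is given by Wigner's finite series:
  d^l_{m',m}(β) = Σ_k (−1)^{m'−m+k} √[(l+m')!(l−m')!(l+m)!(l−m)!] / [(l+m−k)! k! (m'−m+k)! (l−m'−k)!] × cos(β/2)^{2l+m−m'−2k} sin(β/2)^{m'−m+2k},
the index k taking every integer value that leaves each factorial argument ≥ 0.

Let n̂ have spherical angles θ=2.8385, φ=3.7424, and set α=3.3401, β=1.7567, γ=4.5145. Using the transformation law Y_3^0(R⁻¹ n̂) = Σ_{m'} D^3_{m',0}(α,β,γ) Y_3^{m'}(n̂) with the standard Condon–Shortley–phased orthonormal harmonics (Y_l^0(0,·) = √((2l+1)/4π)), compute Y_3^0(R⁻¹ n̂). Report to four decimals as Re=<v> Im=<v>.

Re=-0.3338 Im=0.0000

Need the full column D^3_{m',0} for m'=−3..3 at α=3.3401, β=1.7567, γ=4.5145.
cos(β/2)=0.638422, sin(β/2)=0.769687
d^3_{-3,0}: single k=3 term ⇒ +0.530616;  D = -0.439273-0.297644i
d^3_{-2,0}: k∈[2..3] ⇒ +0.539038 -0.783487 = -0.244449;  D = -0.225435-0.094520i
d^3_{-1,0}: k∈[1..3] ⇒ +0.282777 -1.233040 +0.597404 = -0.352859;  D = +0.345930+0.069586i
d^3_{0,0}: k∈[0..3] ⇒ +0.067709 -0.885731 +1.287401 -0.207914 = +0.261465;  D = +0.261465+0.000000i
d^3_{1,0}: k∈[0..2] ⇒ -0.282777 +1.233040 -0.597404 = +0.352859;  D = -0.345930+0.069586i
d^3_{2,0}: k∈[0..1] ⇒ +0.539038 -0.783487 = -0.244449;  D = -0.225435+0.094520i
d^3_{3,0}: single k=0 term ⇒ -0.530616;  D = +0.439273-0.297644i
Y_3^{m'}(θ=2.8385,φ=3.7424) and Σ D·Y over m':
  (-0.4393-0.2976i)·(+0.0025+0.0108i)  (-0.2254-0.0945i)·(-0.0314+0.0810i)  (+0.3459+0.0696i)·(-0.2828+0.1938i)  (+0.2615+0.0000i)·(-0.5537+0.0000i)  (-0.3459+0.0696i)·(+0.2828+0.1938i)  (-0.2254+0.0945i)·(-0.0314-0.0810i)  (+0.4393-0.2976i)·(-0.0025+0.0108i)
Y_3^0(R⁻¹ n̂) = -0.333777+0.000000i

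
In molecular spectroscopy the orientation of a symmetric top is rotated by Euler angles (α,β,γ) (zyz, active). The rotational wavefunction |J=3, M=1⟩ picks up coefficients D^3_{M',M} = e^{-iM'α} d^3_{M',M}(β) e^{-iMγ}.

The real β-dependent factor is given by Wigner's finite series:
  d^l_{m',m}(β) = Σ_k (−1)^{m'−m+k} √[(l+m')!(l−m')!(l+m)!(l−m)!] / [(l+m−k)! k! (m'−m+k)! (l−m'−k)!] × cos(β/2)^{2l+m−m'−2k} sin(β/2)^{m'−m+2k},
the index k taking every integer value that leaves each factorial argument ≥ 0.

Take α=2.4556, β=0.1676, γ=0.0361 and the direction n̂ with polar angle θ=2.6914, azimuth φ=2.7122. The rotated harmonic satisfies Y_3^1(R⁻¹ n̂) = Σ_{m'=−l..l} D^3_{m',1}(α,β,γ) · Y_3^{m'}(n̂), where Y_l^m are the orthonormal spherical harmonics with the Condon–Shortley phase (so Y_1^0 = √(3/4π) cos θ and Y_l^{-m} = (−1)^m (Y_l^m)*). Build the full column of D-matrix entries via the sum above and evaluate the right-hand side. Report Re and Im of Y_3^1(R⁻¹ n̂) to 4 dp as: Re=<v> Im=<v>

Need the full column D^3_{m',1} for m'=−3..3 at α=2.4556, β=0.1676, γ=0.0361.
cos(β/2)=0.996491, sin(β/2)=0.083702
d^3_{-3,1}: single k=4 term ⇒ +0.000189;  D = +0.000094+0.000164i
d^3_{-2,1}: k∈[3..4] ⇒ +0.003670 -0.000013 = +0.003657;  D = +0.000592-0.003609i
d^3_{-1,1}: k∈[2..4] ⇒ +0.041449 -0.000390 +0.000000 = +0.041060;  D = -0.030812+0.027139i
d^3_{0,1}: k∈[1..3] ⇒ +0.284900 -0.006030 +0.000014 = +0.278884;  D = +0.278702-0.010066i
d^3_{1,1}: k∈[0..2] ⇒ +0.979129 -0.055266 +0.000292 = +0.924156;  D = -0.735765-0.559208i
d^3_{2,1}: k∈[0..1] ⇒ -0.260077 +0.003670 = -0.256407;  D = -0.059680-0.249365i
d^3_{3,1}: single k=0 term ⇒ +0.026755;  D = +0.011664-0.024079i
Y_3^{m'}(θ=2.6914,φ=2.7122) and Σ D·Y over m':
  (+0.0001+0.0002i)·(-0.0096-0.0330i)  (+0.0006-0.0036i)·(-0.1138-0.1319i)  (-0.0308+0.0271i)·(-0.3904-0.1788i)  (+0.2787-0.0101i)·(-0.3539+0.0000i)  (-0.7358-0.5592i)·(+0.3904-0.1788i)  (-0.0597-0.2494i)·(-0.1138+0.1319i)  (+0.0117-0.0241i)·(+0.0096-0.0330i)
Y_3^1(R⁻¹ n̂) = -0.430491-0.068088i

Re=-0.4305 Im=-0.0681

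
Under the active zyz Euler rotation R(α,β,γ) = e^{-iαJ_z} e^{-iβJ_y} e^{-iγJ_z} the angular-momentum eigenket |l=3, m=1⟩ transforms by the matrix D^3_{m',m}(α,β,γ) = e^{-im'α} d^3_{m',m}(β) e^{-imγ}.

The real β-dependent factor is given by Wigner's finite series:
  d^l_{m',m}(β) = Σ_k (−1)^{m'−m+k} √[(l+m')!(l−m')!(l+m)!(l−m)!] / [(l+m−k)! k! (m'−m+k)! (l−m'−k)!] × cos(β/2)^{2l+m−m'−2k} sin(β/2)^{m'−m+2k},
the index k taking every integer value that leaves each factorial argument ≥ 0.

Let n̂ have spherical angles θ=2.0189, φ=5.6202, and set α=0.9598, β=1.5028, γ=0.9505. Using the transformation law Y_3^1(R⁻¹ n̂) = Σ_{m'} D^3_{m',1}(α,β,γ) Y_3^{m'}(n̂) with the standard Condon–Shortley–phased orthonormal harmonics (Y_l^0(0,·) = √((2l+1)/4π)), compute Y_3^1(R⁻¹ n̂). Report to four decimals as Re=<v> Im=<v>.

Need the full column D^3_{m',1} for m'=−3..3 at α=0.9598, β=1.5028, γ=0.9505.
cos(β/2)=0.730734, sin(β/2)=0.682662
d^3_{-3,1}: single k=4 term ⇒ +0.449147;  D = -0.157425+0.420654i
d^3_{-2,1}: k∈[3..4] ⇒ +0.785101 -0.342602 = +0.442500;  D = +0.250473+0.364787i
d^3_{-1,1}: k∈[2..4] ⇒ +0.797260 -0.927753 +0.101213 = -0.029280;  D = -0.029279-0.000272i
d^3_{0,1}: k∈[1..3] ⇒ +0.492712 -1.290053 +0.375301 = -0.422040;  D = -0.245322+0.343417i
d^3_{1,1}: k∈[0..2] ⇒ +0.152249 -1.063014 +0.695815 = -0.214950;  D = +0.071582+0.202680i
d^3_{2,1}: k∈[0..1] ⇒ -0.449782 +0.785101 = +0.335319;  D = -0.323037-0.089922i
d^3_{3,1}: single k=0 term ⇒ +0.514629;  D = -0.397460+0.326908i
Y_3^{m'}(θ=2.0189,φ=5.6202) and Σ D·Y over m':
  (-0.1574+0.4207i)·(-0.1240+0.2791i)  (+0.2505+0.3648i)·(-0.0872-0.3489i)  (-0.0293-0.0003i)·(-0.0141-0.0110i)  (-0.2453+0.3434i)·(+0.3333+0.0000i)  (+0.0716+0.2027i)·(+0.0141-0.0110i)  (-0.3230-0.0899i)·(-0.0872+0.3489i)  (-0.3975+0.3269i)·(+0.1240+0.2791i)
Y_3^1(R⁻¹ n̂) = -0.151558-0.273739i

Re=-0.1516 Im=-0.2737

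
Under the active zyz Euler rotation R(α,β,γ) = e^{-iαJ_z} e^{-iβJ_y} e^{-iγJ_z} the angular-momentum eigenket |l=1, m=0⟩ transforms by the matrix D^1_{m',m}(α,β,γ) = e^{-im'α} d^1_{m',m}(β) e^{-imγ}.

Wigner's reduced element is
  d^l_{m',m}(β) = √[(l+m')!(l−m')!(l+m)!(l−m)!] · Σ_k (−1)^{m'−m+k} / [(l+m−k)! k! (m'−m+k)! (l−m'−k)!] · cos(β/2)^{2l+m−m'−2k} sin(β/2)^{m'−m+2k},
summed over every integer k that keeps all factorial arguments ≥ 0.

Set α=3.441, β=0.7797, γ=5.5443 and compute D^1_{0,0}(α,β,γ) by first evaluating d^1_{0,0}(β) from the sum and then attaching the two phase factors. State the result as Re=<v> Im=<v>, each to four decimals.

D^1_{0,0}(3.441,0.7797,5.5443) = e^{-i·0·3.441}·d^1_{0,0}(0.7797)·e^{-i·0·5.5443}. Compute d first:
Half-angle: c=0.924966, s=0.380050. N=√(1·1·1·1)=1.000000
The bounds max(0,m−m')=0 and min(l+m,l−m')=1 give 2 terms
  k=0: (−1)^0·1.0000/(1)·0.9250^2·0.3800^0 = +0.855562
  k=1: (−1)^1·1.0000/(1)·0.9250^0·0.3800^2 = -0.144438
d^1_{0,0}(0.7797) = +0.855562 -0.144438 = +0.711124
Attach z-rotation phases: D = e^{-i(0)(3.441)}·(+0.711124)·e^{-i(0)(5.5443)} = +0.711124+0.000000i

Re=0.7111 Im=0.0000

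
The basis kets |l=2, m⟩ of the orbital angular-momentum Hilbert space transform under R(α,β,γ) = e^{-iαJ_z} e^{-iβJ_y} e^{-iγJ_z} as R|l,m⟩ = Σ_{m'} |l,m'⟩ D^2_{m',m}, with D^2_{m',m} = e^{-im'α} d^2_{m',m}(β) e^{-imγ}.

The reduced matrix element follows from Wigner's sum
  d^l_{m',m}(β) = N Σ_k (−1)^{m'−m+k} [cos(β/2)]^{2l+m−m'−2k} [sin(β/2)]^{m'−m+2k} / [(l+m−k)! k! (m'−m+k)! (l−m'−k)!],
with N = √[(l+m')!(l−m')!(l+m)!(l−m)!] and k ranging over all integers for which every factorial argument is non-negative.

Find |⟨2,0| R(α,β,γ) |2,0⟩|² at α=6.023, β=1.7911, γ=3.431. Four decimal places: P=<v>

D^2_{0,0}(6.023,1.7911,3.431) = e^{-i·0·6.023}·d^2_{0,0}(1.7911)·e^{-i·0·3.431}. Compute d first:
Half-angle: c=0.625090, s=0.780553. N=√(2·2·2·2)=4.000000
The bounds max(0,m−m')=0 and min(l+m,l−m')=2 give 3 terms
  k=0: (−1)^0·4.0000/(4)·0.6251^4·0.7806^0 = +0.152675
  k=1: (−1)^1·4.0000/(1)·0.6251^2·0.7806^2 = -0.952246
  k=2: (−1)^2·4.0000/(4)·0.6251^0·0.7806^4 = +0.371201
d^2_{0,0}(1.7911) = +0.152675 -0.952246 +0.371201 = -0.428370
|D^2_{0,0}|² = |d^2_{0,0}(β)|² = (-0.428370)² = 0.183501 (the z-rotation phases have unit modulus)

P=0.1835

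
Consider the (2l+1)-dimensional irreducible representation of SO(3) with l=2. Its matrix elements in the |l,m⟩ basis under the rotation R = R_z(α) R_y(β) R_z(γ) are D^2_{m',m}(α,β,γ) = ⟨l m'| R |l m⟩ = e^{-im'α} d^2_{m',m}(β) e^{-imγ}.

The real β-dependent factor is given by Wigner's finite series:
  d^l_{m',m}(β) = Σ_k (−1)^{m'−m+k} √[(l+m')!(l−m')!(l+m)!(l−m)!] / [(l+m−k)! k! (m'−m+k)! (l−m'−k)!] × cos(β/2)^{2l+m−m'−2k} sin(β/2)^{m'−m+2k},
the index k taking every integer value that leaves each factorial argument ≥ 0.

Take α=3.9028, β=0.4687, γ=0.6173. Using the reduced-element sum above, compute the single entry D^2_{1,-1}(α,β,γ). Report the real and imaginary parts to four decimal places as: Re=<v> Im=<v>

Split into d^2_{1,-1}(β=0.4687) × two z-phases.
c=cos(0.4687/2)=0.972665, s=sin(0.4687/2)=0.232211; N=√[6·1·1·6]=6.000000
The bounds max(0,m−m')=0 and min(l+m,l−m')=1 give 2 terms
  k=0: (−1)^2·6.0000/(2)·0.9727^2·0.2322^2 = +0.153043
  k=1: (−1)^3·6.0000/(6)·0.9727^0·0.2322^4 = -0.002908
d^2_{1,-1}(0.4687) = +0.153043 -0.002908 = +0.150135
Attach z-rotation phases: D = e^{-i(1)(3.9028)}·(+0.150135)·e^{-i(-1)(0.6173)} = -0.148583+0.021531i

Re=-0.1486 Im=0.0215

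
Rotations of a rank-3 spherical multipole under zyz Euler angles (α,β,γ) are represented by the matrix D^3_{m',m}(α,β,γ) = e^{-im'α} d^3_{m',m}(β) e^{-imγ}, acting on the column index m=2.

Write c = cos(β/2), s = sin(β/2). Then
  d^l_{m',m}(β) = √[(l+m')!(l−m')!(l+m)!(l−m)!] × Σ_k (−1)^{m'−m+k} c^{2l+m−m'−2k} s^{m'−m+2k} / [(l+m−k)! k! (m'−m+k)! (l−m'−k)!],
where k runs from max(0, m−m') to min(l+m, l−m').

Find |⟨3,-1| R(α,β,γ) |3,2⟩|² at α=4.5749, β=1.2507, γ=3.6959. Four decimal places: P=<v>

P=0.2499

Split into d^3_{-1,2}(β=1.2507) × two z-phases.
Half-angle: c=0.810758, s=0.585381. N=√(2·24·120·1)=75.894664
Admissible k: 3..4 (factorial args all ≥0)
  k=3: (−1)^0·75.8947/(12)·0.8108^3·0.5854^3 = +0.676114
  k=4: (−1)^1·75.8947/(24)·0.8108^1·0.5854^5 = -0.176232
d^3_{-1,2}(1.2507) = +0.676114 -0.176232 = +0.499882
|D^3_{-1,2}|² = |d^3_{-1,2}(β)|² = (+0.499882)² = 0.249882 (the z-rotation phases have unit modulus)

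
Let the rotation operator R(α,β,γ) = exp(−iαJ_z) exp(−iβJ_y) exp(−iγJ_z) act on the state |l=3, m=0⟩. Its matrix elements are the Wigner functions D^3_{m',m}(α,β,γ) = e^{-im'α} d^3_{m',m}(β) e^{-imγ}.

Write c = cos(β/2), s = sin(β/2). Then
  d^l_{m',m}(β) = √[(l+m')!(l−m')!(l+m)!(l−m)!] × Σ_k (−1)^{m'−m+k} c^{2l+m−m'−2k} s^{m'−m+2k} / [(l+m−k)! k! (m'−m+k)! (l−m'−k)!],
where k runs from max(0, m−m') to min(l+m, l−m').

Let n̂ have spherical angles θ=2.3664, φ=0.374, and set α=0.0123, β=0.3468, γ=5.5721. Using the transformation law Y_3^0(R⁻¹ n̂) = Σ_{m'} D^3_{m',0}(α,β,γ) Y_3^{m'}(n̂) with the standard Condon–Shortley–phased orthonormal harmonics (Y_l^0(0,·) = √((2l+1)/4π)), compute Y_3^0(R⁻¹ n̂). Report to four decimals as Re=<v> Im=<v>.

Re=0.3338 Im=0.0000

Need the full column D^3_{m',0} for m'=−3..3 at α=0.0123, β=0.3468, γ=5.5721.
cos(β/2)=0.985004, sin(β/2)=0.172532
d^3_{-3,0}: single k=3 term ⇒ +0.021950;  D = +0.021935+0.000810i
d^3_{-2,0}: k∈[2..3] ⇒ +0.153481 -0.004709 = +0.148772;  D = +0.148727+0.003659i
d^3_{-1,0}: k∈[1..3] ⇒ +0.554180 -0.051008 +0.000522 = +0.503694;  D = +0.503656+0.006195i
d^3_{0,0}: k∈[0..3] ⇒ +0.913330 -0.252194 +0.007737 -0.000026 = +0.668846;  D = +0.668846+0.000000i
d^3_{1,0}: k∈[0..2] ⇒ -0.554180 +0.051008 -0.000522 = -0.503694;  D = -0.503656+0.006195i
d^3_{2,0}: k∈[0..1] ⇒ +0.153481 -0.004709 = +0.148772;  D = +0.148727-0.003659i
d^3_{3,0}: single k=0 term ⇒ -0.021950;  D = -0.021935+0.000810i
Y_3^{m'}(θ=2.3664,φ=0.374) and Σ D·Y over m':
  (+0.0219+0.0008i)·(+0.0621-0.1289i)  (+0.1487+0.0037i)·(-0.2621+0.2432i)  (+0.5037+0.0062i)·(+0.3266-0.1282i)  (+0.6688+0.0000i)·(+0.1197+0.0000i)  (-0.5037+0.0062i)·(-0.3266-0.1282i)  (+0.1487-0.0037i)·(-0.2621-0.2432i)  (-0.0219+0.0008i)·(-0.0621-0.1289i)
Y_3^0(R⁻¹ n̂) = +0.333768-0.000000i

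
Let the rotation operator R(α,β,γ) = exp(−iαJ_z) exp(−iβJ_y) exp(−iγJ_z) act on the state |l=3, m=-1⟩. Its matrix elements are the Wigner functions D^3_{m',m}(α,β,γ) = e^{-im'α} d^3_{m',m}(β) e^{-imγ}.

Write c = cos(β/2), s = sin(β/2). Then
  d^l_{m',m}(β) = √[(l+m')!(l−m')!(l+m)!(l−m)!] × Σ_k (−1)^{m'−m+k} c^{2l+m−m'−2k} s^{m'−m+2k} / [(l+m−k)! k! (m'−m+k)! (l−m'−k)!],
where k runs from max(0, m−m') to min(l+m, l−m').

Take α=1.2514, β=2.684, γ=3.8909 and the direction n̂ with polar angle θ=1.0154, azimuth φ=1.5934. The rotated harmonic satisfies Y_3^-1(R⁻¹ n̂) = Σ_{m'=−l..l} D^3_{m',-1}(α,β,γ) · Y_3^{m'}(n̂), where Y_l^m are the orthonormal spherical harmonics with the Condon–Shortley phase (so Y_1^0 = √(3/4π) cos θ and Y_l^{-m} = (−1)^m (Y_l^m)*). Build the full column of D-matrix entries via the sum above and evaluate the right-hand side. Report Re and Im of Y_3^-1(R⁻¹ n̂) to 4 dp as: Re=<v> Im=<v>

Need the full column D^3_{m',-1} for m'=−3..3 at α=1.2514, β=2.684, γ=3.8909.
cos(β/2)=0.226805, sin(β/2)=0.973940
d^3_{-3,-1}: single k=2 term ⇒ +0.009721;  D = +0.002016+0.009510i
d^3_{-2,-1}: k∈[1..2] ⇒ +0.001848 -0.068169 = -0.066321;  D = -0.065916-0.007314i
d^3_{-1,-1}: k∈[0..2] ⇒ +0.000136 -0.020080 +0.277707 = +0.257763;  D = +0.107433-0.234307i
d^3_{0,-1}: k∈[0..2] ⇒ -0.002025 +0.112013 -0.688502 = -0.578514;  D = +0.423565+0.394044i
d^3_{1,-1}: k∈[0..2] ⇒ +0.015060 -0.370276 +0.853480 = +0.498264;  D = -0.436767+0.239795i
d^3_{2,-1}: k∈[0..1] ⇒ -0.068169 +0.628513 = +0.560344;  D = +0.101804+0.551019i
d^3_{3,-1}: single k=0 term ⇒ +0.179259;  D = +0.177587+0.024428i
Y_3^{m'}(θ=1.0154,φ=1.5934) and Σ D·Y over m':
  (+0.0020+0.0095i)·(+0.0173+0.2554i)  (-0.0659-0.0073i)·(-0.3887+0.0176i)  (+0.1074-0.2343i)·(-0.0024-0.1071i)  (+0.4236+0.3940i)·(-0.3168+0.0000i)  (-0.4368+0.2398i)·(+0.0024-0.1071i)  (+0.1018+0.5510i)·(-0.3887-0.0176i)  (+0.1776+0.0244i)·(-0.0173+0.2554i)
Y_3^-1(R⁻¹ n̂) = -0.150747-0.257060i

Re=-0.1507 Im=-0.2571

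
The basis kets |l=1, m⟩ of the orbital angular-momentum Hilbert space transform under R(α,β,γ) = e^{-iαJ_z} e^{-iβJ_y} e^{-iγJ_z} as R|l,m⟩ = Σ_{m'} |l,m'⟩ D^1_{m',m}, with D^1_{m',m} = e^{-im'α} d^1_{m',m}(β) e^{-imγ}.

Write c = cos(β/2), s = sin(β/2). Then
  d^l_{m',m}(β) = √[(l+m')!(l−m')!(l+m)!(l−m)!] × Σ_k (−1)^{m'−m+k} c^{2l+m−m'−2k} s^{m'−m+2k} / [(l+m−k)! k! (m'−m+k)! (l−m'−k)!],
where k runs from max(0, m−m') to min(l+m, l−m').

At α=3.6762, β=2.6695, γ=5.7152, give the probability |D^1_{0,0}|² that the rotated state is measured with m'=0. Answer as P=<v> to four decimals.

D^1_{0,0}(3.6762,2.6695,5.7152) = e^{-i·0·3.6762}·d^1_{0,0}(2.6695)·e^{-i·0·5.7152}. Compute d first:
c=cos(2.6695/2)=0.233860, s=sin(2.6695/2)=0.972270; N=√[1·1·1·1]=1.000000
The bounds max(0,m−m')=0 and min(l+m,l−m')=1 give 2 terms
  k=0: (−1)^0·1.0000/(1)·0.2339^2·0.9723^0 = +0.054691
  k=1: (−1)^1·1.0000/(1)·0.2339^0·0.9723^2 = -0.945309
d^1_{0,0}(2.6695) = +0.054691 -0.945309 = -0.890619
|D^1_{0,0}|² = |d^1_{0,0}(β)|² = (-0.890619)² = 0.793201 (the z-rotation phases have unit modulus)

P=0.7932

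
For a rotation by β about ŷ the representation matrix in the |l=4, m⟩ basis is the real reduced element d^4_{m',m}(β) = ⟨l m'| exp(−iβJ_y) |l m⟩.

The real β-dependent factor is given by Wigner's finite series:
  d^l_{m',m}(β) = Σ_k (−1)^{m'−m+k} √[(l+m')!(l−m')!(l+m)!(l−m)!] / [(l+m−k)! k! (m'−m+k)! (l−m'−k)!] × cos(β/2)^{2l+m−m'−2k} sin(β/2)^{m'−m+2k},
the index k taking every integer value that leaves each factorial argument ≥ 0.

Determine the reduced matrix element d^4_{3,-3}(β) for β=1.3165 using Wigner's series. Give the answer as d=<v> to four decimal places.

d=0.2099

d^4_{3,-3}(β=1.3165) via Wigner's sum:
Half-angle: c=0.791064, s=0.611733. N=√(5040·1·1·5040)=5040.000000
Admissible k: 0..1 (factorial args all ≥0)
  k=0: (−1)^6·5040.0000/(720)·0.7911^2·0.6117^6 = +0.229559
  k=1: (−1)^7·5040.0000/(5040)·0.7911^0·0.6117^8 = -0.019611
d^4_{3,-3}(1.3165) = +0.229559 -0.019611 = +0.209948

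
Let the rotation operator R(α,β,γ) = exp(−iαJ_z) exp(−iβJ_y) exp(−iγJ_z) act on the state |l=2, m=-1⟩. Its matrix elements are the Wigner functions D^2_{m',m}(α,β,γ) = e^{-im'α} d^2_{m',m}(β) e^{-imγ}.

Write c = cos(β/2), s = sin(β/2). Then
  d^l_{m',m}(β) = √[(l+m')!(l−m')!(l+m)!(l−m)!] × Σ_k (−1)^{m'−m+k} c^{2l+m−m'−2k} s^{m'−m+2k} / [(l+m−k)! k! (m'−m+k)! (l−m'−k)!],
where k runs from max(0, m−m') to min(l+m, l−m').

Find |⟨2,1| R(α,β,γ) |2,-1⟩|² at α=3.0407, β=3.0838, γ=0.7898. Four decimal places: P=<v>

D^2_{1,-1}(3.0407,3.0838,0.7898) = e^{-i·1·3.0407}·d^2_{1,-1}(3.0838)·e^{-i·-1·0.7898}. Compute d first:
With c≡cos(β/2)=0.028892 and s≡sin(β/2)=0.999583, N=[6·1·1·6]^{1/2}=6.000000
k: max(0,(-1)−(1))=0 … min(2+(-1),2−(1))=1
  k=0: (−1)^2·6.0000/(2)·0.0289^2·0.9996^2 = +0.002502
  k=1: (−1)^3·6.0000/(6)·0.0289^0·0.9996^4 = -0.998331
d^2_{1,-1}(3.0838) = +0.002502 -0.998331 = -0.995829
|D^2_{1,-1}|² = |d^2_{1,-1}(β)|² = (-0.995829)² = 0.991675 (the z-rotation phases have unit modulus)

P=0.9917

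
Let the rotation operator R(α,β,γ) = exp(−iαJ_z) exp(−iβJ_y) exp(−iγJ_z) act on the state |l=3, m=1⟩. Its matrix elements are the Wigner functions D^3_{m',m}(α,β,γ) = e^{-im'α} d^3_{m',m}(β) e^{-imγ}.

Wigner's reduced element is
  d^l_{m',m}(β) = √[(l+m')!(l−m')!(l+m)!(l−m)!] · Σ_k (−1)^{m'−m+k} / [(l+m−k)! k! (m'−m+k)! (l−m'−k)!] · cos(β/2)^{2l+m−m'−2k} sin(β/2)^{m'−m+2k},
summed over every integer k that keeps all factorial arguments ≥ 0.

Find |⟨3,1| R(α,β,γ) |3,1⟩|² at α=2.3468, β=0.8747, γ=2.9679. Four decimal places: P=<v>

D^3_{1,1}(2.3468,0.8747,2.9679) = e^{-i·1·2.3468}·d^3_{1,1}(0.8747)·e^{-i·1·2.9679}. Compute d first:
c=cos(0.8747/2)=0.905877, s=sin(0.8747/2)=0.423540; N=√[24·2·24·2]=48.000000
The bounds max(0,m−m')=0 and min(l+m,l−m')=2 give 3 terms
  k=0: (−1)^0·48.0000/(48)·0.9059^6·0.4235^0 = +0.552607
  k=1: (−1)^1·48.0000/(6)·0.9059^4·0.4235^2 = -0.966400
  k=2: (−1)^2·48.0000/(8)·0.9059^2·0.4235^4 = +0.158442
d^3_{1,1}(0.8747) = +0.552607 -0.966400 +0.158442 = -0.255352
|D^3_{1,1}|² = |d^3_{1,1}(β)|² = (-0.255352)² = 0.065205 (the z-rotation phases have unit modulus)

P=0.0652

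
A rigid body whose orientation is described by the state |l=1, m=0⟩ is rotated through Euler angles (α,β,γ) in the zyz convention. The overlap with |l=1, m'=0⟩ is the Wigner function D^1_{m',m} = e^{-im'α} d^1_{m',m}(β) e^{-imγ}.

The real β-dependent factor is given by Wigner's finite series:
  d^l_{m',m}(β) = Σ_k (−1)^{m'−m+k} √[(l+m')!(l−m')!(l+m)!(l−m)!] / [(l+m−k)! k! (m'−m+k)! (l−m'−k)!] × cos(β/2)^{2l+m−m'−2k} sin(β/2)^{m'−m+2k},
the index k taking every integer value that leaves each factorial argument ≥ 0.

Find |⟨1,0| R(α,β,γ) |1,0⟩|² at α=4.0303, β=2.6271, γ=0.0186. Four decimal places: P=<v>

D^1_{0,0}(4.0303,2.6271,0.0186) = e^{-i·0·4.0303}·d^1_{0,0}(2.6271)·e^{-i·0·0.0186}. Compute d first:
c=cos(2.6271/2)=0.254418, s=sin(2.6271/2)=0.967094; N=√[1·1·1·1]=1.000000
The bounds max(0,m−m')=0 and min(l+m,l−m')=1 give 2 terms
  k=0: (−1)^0·1.0000/(1)·0.2544^2·0.9671^0 = +0.064729
  k=1: (−1)^1·1.0000/(1)·0.2544^0·0.9671^2 = -0.935271
d^1_{0,0}(2.6271) = +0.064729 -0.935271 = -0.870542
|D^1_{0,0}|² = |d^1_{0,0}(β)|² = (-0.870542)² = 0.757844 (the z-rotation phases have unit modulus)

P=0.7578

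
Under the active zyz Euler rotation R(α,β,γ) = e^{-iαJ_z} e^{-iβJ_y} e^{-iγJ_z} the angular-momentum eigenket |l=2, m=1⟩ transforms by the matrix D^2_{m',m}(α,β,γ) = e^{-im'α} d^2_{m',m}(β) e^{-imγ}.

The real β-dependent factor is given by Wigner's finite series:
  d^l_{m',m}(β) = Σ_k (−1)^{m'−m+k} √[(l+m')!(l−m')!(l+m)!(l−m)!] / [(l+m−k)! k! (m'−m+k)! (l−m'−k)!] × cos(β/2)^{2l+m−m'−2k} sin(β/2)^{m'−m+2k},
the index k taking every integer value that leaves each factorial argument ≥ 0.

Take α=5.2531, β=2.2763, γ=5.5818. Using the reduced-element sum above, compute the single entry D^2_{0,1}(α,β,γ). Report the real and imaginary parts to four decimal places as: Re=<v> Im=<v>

Re=-0.4619 Im=-0.3901

Split into d^2_{0,1}(β=2.2763) × two z-phases.
With c≡cos(β/2)=0.419275 and s≡sin(β/2)=0.907859, N=[2·2·6·1]^{1/2}=4.898979
Admissible k: 1..2 (factorial args all ≥0)
  k=1: (−1)^0·4.8990/(2)·0.4193^3·0.9079^1 = +0.163904
  k=2: (−1)^1·4.8990/(2)·0.4193^1·0.9079^3 = -0.768476
d^2_{0,1}(2.2763) = +0.163904 -0.768476 = -0.604571
D = (+1.000000+0.000000i)·(-0.604571)·(+0.763949+0.645277i) = -0.461862-0.390116i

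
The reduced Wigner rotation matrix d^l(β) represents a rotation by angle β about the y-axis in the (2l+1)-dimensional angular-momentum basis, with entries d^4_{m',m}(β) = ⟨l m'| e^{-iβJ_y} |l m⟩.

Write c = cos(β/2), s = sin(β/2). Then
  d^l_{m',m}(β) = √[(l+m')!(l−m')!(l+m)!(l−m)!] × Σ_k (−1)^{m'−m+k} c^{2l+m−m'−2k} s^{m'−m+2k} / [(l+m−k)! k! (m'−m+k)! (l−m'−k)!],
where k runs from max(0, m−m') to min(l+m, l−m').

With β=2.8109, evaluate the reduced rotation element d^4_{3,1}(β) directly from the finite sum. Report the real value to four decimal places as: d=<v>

d^4_{3,1}(β=2.8109) via Wigner's sum:
Half-angle: c=0.164594, s=0.986361. N=√(5040·1·120·6)=1904.940944
k∈{0,1} keeps every argument non-negative
  k=0: (−1)^2·1904.9409/(240)·0.1646^6·0.9864^2 = +0.000154
  k=1: (−1)^3·1904.9409/(144)·0.1646^4·0.9864^4 = -0.009190
d^4_{3,1}(2.8109) = +0.000154 -0.009190 = -0.009037

d=-0.0090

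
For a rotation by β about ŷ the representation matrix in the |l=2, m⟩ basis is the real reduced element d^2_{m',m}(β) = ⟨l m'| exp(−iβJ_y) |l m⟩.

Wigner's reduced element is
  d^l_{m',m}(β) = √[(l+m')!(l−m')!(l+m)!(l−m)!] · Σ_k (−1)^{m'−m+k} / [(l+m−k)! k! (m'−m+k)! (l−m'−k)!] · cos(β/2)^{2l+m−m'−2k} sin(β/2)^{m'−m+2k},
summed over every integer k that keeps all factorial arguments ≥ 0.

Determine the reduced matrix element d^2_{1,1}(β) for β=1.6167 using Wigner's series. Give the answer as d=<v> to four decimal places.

d^2_{1,1}(β=1.6167) via Wigner's sum:
Half-angle: c=0.690693, s=0.723149. N=√(6·1·6·1)=6.000000
k∈{0,1} keeps every argument non-negative
  k=0: (−1)^0·6.0000/(6)·0.6907^4·0.7231^0 = +0.227583
  k=1: (−1)^1·6.0000/(2)·0.6907^2·0.7231^2 = -0.748421
d^2_{1,1}(1.6167) = +0.227583 -0.748421 = -0.520838

d=-0.5208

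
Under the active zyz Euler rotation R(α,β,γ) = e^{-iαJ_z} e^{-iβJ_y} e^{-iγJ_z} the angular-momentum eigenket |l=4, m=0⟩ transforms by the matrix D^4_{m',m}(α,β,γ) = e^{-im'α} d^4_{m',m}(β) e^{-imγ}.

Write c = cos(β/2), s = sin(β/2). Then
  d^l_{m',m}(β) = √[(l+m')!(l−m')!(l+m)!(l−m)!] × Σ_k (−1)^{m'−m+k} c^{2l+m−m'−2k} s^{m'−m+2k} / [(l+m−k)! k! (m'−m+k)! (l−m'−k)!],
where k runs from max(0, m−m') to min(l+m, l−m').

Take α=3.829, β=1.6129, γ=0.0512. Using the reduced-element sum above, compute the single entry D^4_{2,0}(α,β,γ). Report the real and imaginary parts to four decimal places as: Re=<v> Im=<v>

Re=-0.0759 Im=0.3822

First d^4_{2,0}(β=1.6129), then the phase factors e^{-i(2)α} and e^{-i(0)γ}:
With c≡cos(β/2)=0.692065 and s≡sin(β/2)=0.721835, N=[720·2·24·24]^{1/2}=910.735966
k: max(0,(0)−(2))=0 … min(4+(0),4−(2))=2
  k=0: (−1)^2·910.7360/(96)·0.6921^6·0.7218^2 = +0.543100
  k=1: (−1)^3·910.7360/(36)·0.6921^4·0.7218^4 = -1.575541
  k=2: (−1)^4·910.7360/(96)·0.6921^2·0.7218^6 = +0.642751
d^4_{2,0}(1.6129) = +0.543100 -1.575541 +0.642751 = -0.389691
Phases: e^{-i·(2)·3.829}=+0.194729-0.980857i, e^{-i·(0)·0.0512}=+1.000000+0.000000i ⇒ D=-0.075884+0.382231i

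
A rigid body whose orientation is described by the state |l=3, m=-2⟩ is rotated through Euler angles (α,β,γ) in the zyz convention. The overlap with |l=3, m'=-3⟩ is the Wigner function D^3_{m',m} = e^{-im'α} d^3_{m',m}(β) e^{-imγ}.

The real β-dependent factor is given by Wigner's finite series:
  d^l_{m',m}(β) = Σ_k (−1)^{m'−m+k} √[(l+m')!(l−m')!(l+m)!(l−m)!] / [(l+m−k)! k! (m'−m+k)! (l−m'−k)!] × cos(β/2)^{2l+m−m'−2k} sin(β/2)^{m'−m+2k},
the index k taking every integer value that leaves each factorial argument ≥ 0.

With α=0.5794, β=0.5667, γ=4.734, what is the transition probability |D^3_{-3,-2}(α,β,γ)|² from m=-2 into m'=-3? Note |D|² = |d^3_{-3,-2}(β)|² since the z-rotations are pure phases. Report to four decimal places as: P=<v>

Split into d^3_{-3,-2}(β=0.5667) × two z-phases.
Half-angle: c=0.960124, s=0.279574. N=√(1·720·1·120)=293.938769
k∈{1} keeps every argument non-negative
  k=1: (−1)^0·293.9388/(120)·0.9601^5·0.2796^1 = +0.558739
d^3_{-3,-2}(0.5667) = +0.558739
|D^3_{-3,-2}|² = |d^3_{-3,-2}(β)|² = (+0.558739)² = 0.312189 (the z-rotation phases have unit modulus)

P=0.3122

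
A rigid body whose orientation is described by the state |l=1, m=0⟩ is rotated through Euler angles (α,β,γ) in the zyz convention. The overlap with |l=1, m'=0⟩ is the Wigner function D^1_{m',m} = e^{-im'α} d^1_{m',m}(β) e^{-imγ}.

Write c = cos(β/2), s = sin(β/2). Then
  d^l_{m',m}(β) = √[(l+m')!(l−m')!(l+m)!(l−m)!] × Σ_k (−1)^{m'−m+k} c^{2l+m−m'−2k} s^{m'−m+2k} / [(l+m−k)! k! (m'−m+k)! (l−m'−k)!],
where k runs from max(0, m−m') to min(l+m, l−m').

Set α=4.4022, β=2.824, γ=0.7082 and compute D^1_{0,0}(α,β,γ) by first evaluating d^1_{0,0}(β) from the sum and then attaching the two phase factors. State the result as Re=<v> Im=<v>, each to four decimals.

D^1_{0,0}(4.4022,2.824,0.7082) = e^{-i·0·4.4022}·d^1_{0,0}(2.824)·e^{-i·0·0.7082}. Compute d first:
With c≡cos(β/2)=0.158130 and s≡sin(β/2)=0.987418, N=[1·1·1·1]^{1/2}=1.000000
The bounds max(0,m−m')=0 and min(l+m,l−m')=1 give 2 terms
  k=0: (−1)^0·1.0000/(1)·0.1581^2·0.9874^0 = +0.025005
  k=1: (−1)^1·1.0000/(1)·0.1581^0·0.9874^2 = -0.974995
d^1_{0,0}(2.824) = +0.025005 -0.974995 = -0.949990
D = (+1.000000+0.000000i)·(-0.949990)·(+1.000000+0.000000i) = -0.949990+0.000000i

Re=-0.9500 Im=0.0000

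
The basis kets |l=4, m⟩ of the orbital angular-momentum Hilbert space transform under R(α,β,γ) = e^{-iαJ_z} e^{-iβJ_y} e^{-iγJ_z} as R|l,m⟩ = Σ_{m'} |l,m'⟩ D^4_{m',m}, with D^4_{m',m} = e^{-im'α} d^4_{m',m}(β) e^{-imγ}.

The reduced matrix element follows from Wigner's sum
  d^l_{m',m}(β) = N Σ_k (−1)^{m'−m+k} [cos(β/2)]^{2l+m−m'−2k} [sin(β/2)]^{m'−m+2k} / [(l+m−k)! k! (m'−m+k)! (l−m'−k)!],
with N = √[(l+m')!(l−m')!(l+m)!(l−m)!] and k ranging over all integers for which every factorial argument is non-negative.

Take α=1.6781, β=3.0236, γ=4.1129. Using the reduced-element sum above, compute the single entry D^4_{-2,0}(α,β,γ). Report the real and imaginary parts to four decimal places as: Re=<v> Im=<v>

Split into d^4_{-2,0}(β=3.0236) × two z-phases.
c=cos(3.0236/2)=0.058962, s=sin(3.0236/2)=0.998260; N=√[2·720·24·24]=910.735966
k∈{2,3,4} keeps every argument non-negative
  k=2: (−1)^0·910.7360/(96)·0.0590^6·0.9983^2 = +0.000000
  k=3: (−1)^1·910.7360/(36)·0.0590^4·0.9983^4 = -0.000304
  k=4: (−1)^2·910.7360/(96)·0.0590^2·0.9983^6 = +0.032638
d^4_{-2,0}(3.0236) = +0.000000 -0.000304 +0.032638 = +0.032335
Attach z-rotation phases: D = e^{-i(-2)(1.6781)}·(+0.032335)·e^{-i(0)(4.1129)} = -0.031593-0.006886i

Re=-0.0316 Im=-0.0069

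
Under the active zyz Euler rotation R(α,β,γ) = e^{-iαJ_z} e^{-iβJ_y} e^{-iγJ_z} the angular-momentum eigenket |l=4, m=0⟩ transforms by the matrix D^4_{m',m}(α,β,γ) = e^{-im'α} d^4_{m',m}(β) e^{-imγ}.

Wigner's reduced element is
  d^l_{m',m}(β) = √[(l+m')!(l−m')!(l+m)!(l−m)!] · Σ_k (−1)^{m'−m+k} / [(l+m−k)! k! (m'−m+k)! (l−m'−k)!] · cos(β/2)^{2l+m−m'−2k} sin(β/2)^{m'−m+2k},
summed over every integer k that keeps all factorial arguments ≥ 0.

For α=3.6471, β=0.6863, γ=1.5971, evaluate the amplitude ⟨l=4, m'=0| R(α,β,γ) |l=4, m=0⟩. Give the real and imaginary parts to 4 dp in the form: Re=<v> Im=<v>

First d^4_{0,0}(β=0.6863), then the phase factors e^{-i(0)α} and e^{-i(0)γ}:
Half-angle: c=0.941700, s=0.336455. N=√(24·24·24·24)=576.000000
k: max(0,(0)−(0))=0 … min(4+(0),4−(0))=4
  k=0: (−1)^0·576.0000/(576)·0.9417^8·0.3365^0 = +0.618442
  k=1: (−1)^1·576.0000/(36)·0.9417^6·0.3365^2 = -1.263131
  k=2: (−1)^2·576.0000/(16)·0.9417^4·0.3365^4 = +0.362794
  k=3: (−1)^3·576.0000/(36)·0.9417^2·0.3365^6 = -0.020583
  k=4: (−1)^4·576.0000/(576)·0.9417^0·0.3365^8 = +0.000164
d^4_{0,0}(0.6863) = +0.618442 -1.263131 +0.362794 -0.020583 +0.000164 = -0.302314
Phases: e^{-i·(0)·3.6471}=+1.000000+0.000000i, e^{-i·(0)·1.5971}=+1.000000+0.000000i ⇒ D=-0.302314+0.000000i

Re=-0.3023 Im=0.0000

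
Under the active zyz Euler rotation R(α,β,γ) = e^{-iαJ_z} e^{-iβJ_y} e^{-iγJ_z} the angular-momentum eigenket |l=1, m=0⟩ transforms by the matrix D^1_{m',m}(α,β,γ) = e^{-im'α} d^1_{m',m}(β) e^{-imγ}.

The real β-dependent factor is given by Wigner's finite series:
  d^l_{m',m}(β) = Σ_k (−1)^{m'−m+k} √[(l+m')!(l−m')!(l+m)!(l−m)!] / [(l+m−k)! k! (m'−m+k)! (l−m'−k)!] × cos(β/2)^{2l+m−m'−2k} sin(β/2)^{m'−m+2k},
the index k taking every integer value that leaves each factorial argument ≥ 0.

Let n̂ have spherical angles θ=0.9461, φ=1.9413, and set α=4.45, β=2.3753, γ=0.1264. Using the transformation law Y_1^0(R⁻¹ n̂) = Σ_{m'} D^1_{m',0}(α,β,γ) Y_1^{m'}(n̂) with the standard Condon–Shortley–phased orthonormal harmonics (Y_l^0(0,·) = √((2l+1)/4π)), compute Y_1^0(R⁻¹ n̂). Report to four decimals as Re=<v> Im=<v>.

Need the full column D^1_{m',0} for m'=−1..1 at α=4.45, β=2.3753, γ=0.1264.
cos(β/2)=0.373841, sin(β/2)=0.927493
d^1_{-1,0}: single k=1 term ⇒ +0.490357;  D = -0.127193-0.473573i
d^1_{0,0}: k∈[0..1] ⇒ +0.139757 -0.860243 = -0.720487;  D = -0.720487+0.000000i
d^1_{1,0}: single k=0 term ⇒ -0.490357;  D = +0.127193-0.473573i
Y_1^{m'}(θ=0.9461,φ=1.9413) and Σ D·Y over m':
  (-0.1272-0.4736i)·(-0.1015-0.2612i)  (-0.7205+0.0000i)·(+0.2858+0.0000i)  (+0.1272-0.4736i)·(+0.1015-0.2612i)
Y_1^0(R⁻¹ n̂) = -0.427494+0.000000i

Re=-0.4275 Im=0.0000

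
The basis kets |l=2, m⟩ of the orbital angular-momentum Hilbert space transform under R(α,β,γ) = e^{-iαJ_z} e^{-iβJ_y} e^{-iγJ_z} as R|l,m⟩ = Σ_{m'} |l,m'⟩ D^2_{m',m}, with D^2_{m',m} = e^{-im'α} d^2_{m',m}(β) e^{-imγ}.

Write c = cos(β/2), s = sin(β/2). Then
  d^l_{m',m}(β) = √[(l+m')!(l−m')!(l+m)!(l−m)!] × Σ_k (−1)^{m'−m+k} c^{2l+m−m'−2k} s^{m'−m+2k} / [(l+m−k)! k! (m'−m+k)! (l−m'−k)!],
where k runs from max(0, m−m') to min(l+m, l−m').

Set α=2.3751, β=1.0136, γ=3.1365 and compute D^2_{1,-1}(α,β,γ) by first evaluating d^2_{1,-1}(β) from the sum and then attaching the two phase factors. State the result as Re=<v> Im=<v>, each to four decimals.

Split into d^2_{1,-1}(β=1.0136) × two z-phases.
With c≡cos(β/2)=0.874302 and s≡sin(β/2)=0.485382, N=[6·1·1·6]^{1/2}=6.000000
k: max(0,(-1)−(1))=0 … min(2+(-1),2−(1))=1
  k=0: (−1)^2·6.0000/(2)·0.8743^2·0.4854^2 = +0.540271
  k=1: (−1)^3·6.0000/(6)·0.8743^0·0.4854^4 = -0.055505
d^2_{1,-1}(1.0136) = +0.540271 -0.055505 = +0.484766
D = (-0.720348-0.693613i)·(+0.484766)·(-0.999987+0.005093i) = +0.350908+0.334457i

Re=0.3509 Im=0.3345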